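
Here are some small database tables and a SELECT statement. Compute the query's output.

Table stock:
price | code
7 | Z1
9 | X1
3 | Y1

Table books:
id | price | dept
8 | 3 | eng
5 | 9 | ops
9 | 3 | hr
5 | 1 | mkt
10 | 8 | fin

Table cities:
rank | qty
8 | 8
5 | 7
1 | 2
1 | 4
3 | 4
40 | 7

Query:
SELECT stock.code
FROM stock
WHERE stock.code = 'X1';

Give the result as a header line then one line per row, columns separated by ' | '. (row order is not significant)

== RESULT ==
stock.code
X1

Derivation:
After WHERE (1 rows):
stock.price | stock.code
9 | X1
After SELECT (1 rows):
stock.code
X1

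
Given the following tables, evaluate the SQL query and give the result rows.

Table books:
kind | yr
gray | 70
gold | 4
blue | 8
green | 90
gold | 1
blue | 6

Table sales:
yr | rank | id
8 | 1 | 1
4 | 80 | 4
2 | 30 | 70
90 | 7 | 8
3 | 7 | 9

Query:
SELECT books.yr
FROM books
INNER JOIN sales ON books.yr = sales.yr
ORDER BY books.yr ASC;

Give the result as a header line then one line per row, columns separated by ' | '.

== RESULT ==
books.yr
4
8
90

Derivation:
After JOIN sales (3 rows):
books.kind | books.yr | sales.yr | sales.rank | sales.id
gold | 4 | 4 | 80 | 4
blue | 8 | 8 | 1 | 1
green | 90 | 90 | 7 | 8
After SELECT (3 rows):
books.yr
4
8
90
After ORDER BY (3 rows):
books.yr
4
8
90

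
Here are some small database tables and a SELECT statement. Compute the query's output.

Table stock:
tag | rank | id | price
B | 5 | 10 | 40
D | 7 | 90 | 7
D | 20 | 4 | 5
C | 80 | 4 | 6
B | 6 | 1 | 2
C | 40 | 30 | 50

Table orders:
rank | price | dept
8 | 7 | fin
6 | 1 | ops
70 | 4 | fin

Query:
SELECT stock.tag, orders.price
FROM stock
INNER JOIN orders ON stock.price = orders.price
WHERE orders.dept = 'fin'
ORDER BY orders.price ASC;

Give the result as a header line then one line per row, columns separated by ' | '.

After JOIN orders (1 rows):
stock.tag | stock.rank | stock.id | stock.price | orders.rank | orders.price | orders.dept
D | 7 | 90 | 7 | 8 | 7 | fin
After WHERE (1 rows):
stock.tag | stock.rank | stock.id | stock.price | orders.rank | orders.price | orders.dept
D | 7 | 90 | 7 | 8 | 7 | fin
After SELECT (1 rows):
stock.tag | orders.price
D | 7
After ORDER BY (1 rows):
stock.tag | orders.price
D | 7

== RESULT ==
stock.tag | orders.price
D | 7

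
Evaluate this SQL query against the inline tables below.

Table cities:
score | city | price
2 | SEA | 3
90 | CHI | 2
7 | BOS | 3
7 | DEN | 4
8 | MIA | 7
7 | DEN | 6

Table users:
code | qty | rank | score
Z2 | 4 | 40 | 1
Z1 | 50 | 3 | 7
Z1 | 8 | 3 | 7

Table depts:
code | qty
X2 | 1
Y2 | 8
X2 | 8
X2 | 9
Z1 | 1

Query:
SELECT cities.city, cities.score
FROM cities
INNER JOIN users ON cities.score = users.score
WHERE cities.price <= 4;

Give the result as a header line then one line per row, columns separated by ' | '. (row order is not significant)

== RESULT ==
cities.city | cities.score
BOS | 7
BOS | 7
DEN | 7
DEN | 7

Derivation:
After JOIN users (6 rows):
cities.score | cities.city | cities.price | users.code | users.qty | users.rank | users.score
7 | BOS | 3 | Z1 | 50 | 3 | 7
7 | BOS | 3 | Z1 | 8 | 3 | 7
7 | DEN | 4 | Z1 | 50 | 3 | 7
7 | DEN | 4 | Z1 | 8 | 3 | 7
7 | DEN | 6 | Z1 | 50 | 3 | 7
7 | DEN | 6 | Z1 | 8 | 3 | 7
After WHERE (4 rows):
cities.score | cities.city | cities.price | users.code | users.qty | users.rank | users.score
7 | BOS | 3 | Z1 | 50 | 3 | 7
7 | BOS | 3 | Z1 | 8 | 3 | 7
7 | DEN | 4 | Z1 | 50 | 3 | 7
7 | DEN | 4 | Z1 | 8 | 3 | 7
After SELECT (4 rows):
cities.city | cities.score
BOS | 7
BOS | 7
DEN | 7
DEN | 7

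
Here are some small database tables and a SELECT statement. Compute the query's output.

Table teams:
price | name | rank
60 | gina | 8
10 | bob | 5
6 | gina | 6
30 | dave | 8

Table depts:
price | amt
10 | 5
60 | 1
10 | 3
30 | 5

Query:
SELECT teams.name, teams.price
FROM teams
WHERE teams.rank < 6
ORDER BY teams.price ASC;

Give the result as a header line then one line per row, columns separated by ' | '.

After WHERE (1 rows):
teams.price | teams.name | teams.rank
10 | bob | 5
After SELECT (1 rows):
teams.name | teams.price
bob | 10
After ORDER BY (1 rows):
teams.name | teams.price
bob | 10

== RESULT ==
teams.name | teams.price
bob | 10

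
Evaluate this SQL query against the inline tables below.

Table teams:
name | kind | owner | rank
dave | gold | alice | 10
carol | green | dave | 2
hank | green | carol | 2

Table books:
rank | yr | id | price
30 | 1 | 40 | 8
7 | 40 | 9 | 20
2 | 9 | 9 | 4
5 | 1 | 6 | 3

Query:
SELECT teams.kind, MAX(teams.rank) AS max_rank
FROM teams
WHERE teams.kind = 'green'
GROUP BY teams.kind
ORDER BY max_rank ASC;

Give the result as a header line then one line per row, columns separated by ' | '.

== RESULT ==
teams.kind | max_rank
green | 2

Derivation:
After WHERE (2 rows):
teams.name | teams.kind | teams.owner | teams.rank
carol | green | dave | 2
hank | green | carol | 2
After GROUP BY (1 rows):
teams.kind | max_rank
green | 2
After ORDER BY (1 rows):
teams.kind | max_rank
green | 2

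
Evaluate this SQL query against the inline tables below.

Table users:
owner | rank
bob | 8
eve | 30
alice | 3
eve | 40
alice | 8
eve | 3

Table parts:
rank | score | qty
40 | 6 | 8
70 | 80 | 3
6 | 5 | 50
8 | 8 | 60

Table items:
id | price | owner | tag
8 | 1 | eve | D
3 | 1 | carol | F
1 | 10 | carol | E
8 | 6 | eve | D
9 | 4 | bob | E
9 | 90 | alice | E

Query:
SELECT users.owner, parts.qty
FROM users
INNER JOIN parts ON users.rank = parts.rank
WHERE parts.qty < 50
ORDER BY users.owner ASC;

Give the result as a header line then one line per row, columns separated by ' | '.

After JOIN parts (3 rows):
users.owner | users.rank | parts.rank | parts.score | parts.qty
bob | 8 | 8 | 8 | 60
eve | 40 | 40 | 6 | 8
alice | 8 | 8 | 8 | 60
After WHERE (1 rows):
users.owner | users.rank | parts.rank | parts.score | parts.qty
eve | 40 | 40 | 6 | 8
After SELECT (1 rows):
users.owner | parts.qty
eve | 8
After ORDER BY (1 rows):
users.owner | parts.qty
eve | 8

== RESULT ==
users.owner | parts.qty
eve | 8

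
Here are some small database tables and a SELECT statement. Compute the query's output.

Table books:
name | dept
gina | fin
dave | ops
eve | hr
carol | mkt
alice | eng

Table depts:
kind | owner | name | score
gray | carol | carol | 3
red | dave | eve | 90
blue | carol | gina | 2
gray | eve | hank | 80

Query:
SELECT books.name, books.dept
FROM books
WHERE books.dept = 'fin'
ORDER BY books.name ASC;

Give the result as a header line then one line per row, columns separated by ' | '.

== RESULT ==
books.name | books.dept
gina | fin

Derivation:
After WHERE (1 rows):
books.name | books.dept
gina | fin
After SELECT (1 rows):
books.name | books.dept
gina | fin
After ORDER BY (1 rows):
books.name | books.dept
gina | fin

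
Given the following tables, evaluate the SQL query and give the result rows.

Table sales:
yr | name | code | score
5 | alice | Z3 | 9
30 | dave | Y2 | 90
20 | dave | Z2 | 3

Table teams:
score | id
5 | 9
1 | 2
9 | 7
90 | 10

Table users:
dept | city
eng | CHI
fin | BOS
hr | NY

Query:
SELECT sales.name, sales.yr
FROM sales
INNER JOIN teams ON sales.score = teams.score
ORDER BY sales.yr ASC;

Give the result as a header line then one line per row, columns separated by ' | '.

After JOIN teams (2 rows):
sales.yr | sales.name | sales.code | sales.score | teams.score | teams.id
5 | alice | Z3 | 9 | 9 | 7
30 | dave | Y2 | 90 | 90 | 10
After SELECT (2 rows):
sales.name | sales.yr
alice | 5
dave | 30
After ORDER BY (2 rows):
sales.name | sales.yr
alice | 5
dave | 30

== RESULT ==
sales.name | sales.yr
alice | 5
dave | 30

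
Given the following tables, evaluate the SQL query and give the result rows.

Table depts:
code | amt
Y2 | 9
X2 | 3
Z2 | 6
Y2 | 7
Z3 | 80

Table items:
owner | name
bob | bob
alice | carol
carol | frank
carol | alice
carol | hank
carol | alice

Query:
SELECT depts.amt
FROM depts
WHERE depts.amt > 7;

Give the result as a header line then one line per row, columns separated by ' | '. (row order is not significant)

After WHERE (2 rows):
depts.code | depts.amt
Y2 | 9
Z3 | 80
After SELECT (2 rows):
depts.amt
9
80

== RESULT ==
depts.amt
9
80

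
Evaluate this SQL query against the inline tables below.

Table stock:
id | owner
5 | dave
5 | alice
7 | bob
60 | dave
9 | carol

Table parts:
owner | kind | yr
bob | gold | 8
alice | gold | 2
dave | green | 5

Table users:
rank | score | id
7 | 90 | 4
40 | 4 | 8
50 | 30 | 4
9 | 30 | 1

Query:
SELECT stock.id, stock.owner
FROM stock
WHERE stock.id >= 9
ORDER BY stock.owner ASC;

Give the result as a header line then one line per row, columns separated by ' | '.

After WHERE (2 rows):
stock.id | stock.owner
60 | dave
9 | carol
After SELECT (2 rows):
stock.id | stock.owner
60 | dave
9 | carol
After ORDER BY (2 rows):
stock.id | stock.owner
9 | carol
60 | dave

== RESULT ==
stock.id | stock.owner
9 | carol
60 | dave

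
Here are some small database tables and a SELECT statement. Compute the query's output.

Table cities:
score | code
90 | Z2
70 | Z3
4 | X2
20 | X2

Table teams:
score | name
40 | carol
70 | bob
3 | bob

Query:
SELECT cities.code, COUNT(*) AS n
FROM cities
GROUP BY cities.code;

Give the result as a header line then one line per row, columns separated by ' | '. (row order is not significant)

== RESULT ==
cities.code | n
Z2 | 1
Z3 | 1
X2 | 2

Derivation:
After GROUP BY (3 rows):
cities.code | n
Z2 | 1
Z3 | 1
X2 | 2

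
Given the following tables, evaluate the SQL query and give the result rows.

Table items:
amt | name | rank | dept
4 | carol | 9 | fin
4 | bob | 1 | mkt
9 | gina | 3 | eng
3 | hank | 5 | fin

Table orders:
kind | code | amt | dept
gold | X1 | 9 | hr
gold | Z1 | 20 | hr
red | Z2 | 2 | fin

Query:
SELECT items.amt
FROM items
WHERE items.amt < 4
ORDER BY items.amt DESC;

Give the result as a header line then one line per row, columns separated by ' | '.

After WHERE (1 rows):
items.amt | items.name | items.rank | items.dept
3 | hank | 5 | fin
After SELECT (1 rows):
items.amt
3
After ORDER BY (1 rows):
items.amt
3

== RESULT ==
items.amt
3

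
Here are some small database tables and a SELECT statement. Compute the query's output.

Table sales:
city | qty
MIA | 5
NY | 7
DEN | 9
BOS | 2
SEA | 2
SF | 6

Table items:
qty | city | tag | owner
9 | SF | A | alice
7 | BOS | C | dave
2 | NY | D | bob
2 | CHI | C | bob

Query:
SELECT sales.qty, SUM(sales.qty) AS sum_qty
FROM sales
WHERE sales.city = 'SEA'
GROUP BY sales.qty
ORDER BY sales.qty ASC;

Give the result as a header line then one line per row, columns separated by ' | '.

== RESULT ==
sales.qty | sum_qty
2 | 2

Derivation:
After WHERE (1 rows):
sales.city | sales.qty
SEA | 2
After GROUP BY (1 rows):
sales.qty | sum_qty
2 | 2
After ORDER BY (1 rows):
sales.qty | sum_qty
2 | 2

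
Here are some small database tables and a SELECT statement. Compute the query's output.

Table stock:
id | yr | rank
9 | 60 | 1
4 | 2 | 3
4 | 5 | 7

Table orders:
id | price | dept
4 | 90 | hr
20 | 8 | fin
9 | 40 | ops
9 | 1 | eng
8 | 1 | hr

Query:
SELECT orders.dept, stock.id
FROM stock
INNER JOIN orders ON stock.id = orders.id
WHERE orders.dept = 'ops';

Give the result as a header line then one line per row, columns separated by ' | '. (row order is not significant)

== RESULT ==
orders.dept | stock.id
ops | 9

Derivation:
After JOIN orders (4 rows):
stock.id | stock.yr | stock.rank | orders.id | orders.price | orders.dept
9 | 60 | 1 | 9 | 40 | ops
9 | 60 | 1 | 9 | 1 | eng
4 | 2 | 3 | 4 | 90 | hr
4 | 5 | 7 | 4 | 90 | hr
After WHERE (1 rows):
stock.id | stock.yr | stock.rank | orders.id | orders.price | orders.dept
9 | 60 | 1 | 9 | 40 | ops
After SELECT (1 rows):
orders.dept | stock.id
ops | 9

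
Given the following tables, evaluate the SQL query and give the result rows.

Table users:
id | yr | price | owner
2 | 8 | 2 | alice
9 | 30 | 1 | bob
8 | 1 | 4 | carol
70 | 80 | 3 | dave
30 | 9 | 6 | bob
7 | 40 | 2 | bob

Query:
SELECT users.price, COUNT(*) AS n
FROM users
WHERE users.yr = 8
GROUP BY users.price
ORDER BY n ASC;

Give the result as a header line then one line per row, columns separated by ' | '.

== RESULT ==
users.price | n
2 | 1

Derivation:
After WHERE (1 rows):
users.id | users.yr | users.price | users.owner
2 | 8 | 2 | alice
After GROUP BY (1 rows):
users.price | n
2 | 1
After ORDER BY (1 rows):
users.price | n
2 | 1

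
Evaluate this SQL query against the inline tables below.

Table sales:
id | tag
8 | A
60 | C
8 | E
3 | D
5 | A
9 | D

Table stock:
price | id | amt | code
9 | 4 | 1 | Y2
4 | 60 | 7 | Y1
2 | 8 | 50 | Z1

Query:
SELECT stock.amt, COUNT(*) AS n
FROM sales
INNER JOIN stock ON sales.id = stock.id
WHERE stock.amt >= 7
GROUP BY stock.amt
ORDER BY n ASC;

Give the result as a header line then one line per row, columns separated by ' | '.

== RESULT ==
stock.amt | n
7 | 1
50 | 2

Derivation:
After JOIN stock (3 rows):
sales.id | sales.tag | stock.price | stock.id | stock.amt | stock.code
8 | A | 2 | 8 | 50 | Z1
60 | C | 4 | 60 | 7 | Y1
8 | E | 2 | 8 | 50 | Z1
After WHERE (3 rows):
sales.id | sales.tag | stock.price | stock.id | stock.amt | stock.code
8 | A | 2 | 8 | 50 | Z1
60 | C | 4 | 60 | 7 | Y1
8 | E | 2 | 8 | 50 | Z1
After GROUP BY (2 rows):
stock.amt | n
50 | 2
7 | 1
After ORDER BY (2 rows):
stock.amt | n
7 | 1
50 | 2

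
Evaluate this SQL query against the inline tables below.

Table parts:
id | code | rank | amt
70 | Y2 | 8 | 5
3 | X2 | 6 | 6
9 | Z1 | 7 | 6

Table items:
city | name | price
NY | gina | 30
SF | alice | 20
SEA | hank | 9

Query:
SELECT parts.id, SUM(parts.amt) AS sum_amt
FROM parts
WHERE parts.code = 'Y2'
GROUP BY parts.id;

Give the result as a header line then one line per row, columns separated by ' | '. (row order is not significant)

== RESULT ==
parts.id | sum_amt
70 | 5

Derivation:
After WHERE (1 rows):
parts.id | parts.code | parts.rank | parts.amt
70 | Y2 | 8 | 5
After GROUP BY (1 rows):
parts.id | sum_amt
70 | 5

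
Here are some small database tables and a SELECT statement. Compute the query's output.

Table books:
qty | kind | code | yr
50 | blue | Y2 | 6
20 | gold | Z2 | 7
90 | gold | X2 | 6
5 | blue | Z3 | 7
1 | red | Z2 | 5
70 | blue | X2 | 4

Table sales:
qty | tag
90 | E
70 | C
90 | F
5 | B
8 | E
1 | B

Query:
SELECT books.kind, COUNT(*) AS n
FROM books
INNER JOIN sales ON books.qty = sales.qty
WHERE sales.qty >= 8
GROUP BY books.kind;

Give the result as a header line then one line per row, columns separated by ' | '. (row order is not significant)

== RESULT ==
books.kind | n
gold | 2
blue | 1

Derivation:
After JOIN sales (5 rows):
books.qty | books.kind | books.code | books.yr | sales.qty | sales.tag
90 | gold | X2 | 6 | 90 | E
90 | gold | X2 | 6 | 90 | F
5 | blue | Z3 | 7 | 5 | B
1 | red | Z2 | 5 | 1 | B
70 | blue | X2 | 4 | 70 | C
After WHERE (3 rows):
books.qty | books.kind | books.code | books.yr | sales.qty | sales.tag
90 | gold | X2 | 6 | 90 | E
90 | gold | X2 | 6 | 90 | F
70 | blue | X2 | 4 | 70 | C
After GROUP BY (2 rows):
books.kind | n
gold | 2
blue | 1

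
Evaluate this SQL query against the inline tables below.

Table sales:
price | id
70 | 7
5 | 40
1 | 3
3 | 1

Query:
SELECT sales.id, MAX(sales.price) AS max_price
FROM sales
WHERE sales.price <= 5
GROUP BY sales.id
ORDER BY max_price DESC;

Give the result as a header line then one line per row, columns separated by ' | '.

== RESULT ==
sales.id | max_price
40 | 5
1 | 3
3 | 1

Derivation:
After WHERE (3 rows):
sales.price | sales.id
5 | 40
1 | 3
3 | 1
After GROUP BY (3 rows):
sales.id | max_price
40 | 5
3 | 1
1 | 3
After ORDER BY (3 rows):
sales.id | max_price
40 | 5
1 | 3
3 | 1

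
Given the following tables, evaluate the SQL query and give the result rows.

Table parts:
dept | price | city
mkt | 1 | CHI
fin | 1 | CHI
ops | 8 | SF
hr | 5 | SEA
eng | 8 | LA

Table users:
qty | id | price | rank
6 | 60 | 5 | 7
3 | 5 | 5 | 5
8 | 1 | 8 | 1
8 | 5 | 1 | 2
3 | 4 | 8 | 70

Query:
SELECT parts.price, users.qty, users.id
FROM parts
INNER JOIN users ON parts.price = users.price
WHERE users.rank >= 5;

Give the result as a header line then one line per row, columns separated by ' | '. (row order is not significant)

== RESULT ==
parts.price | users.qty | users.id
8 | 3 | 4
5 | 6 | 60
5 | 3 | 5
8 | 3 | 4

Derivation:
After JOIN users (8 rows):
parts.dept | parts.price | parts.city | users.qty | users.id | users.price | users.rank
mkt | 1 | CHI | 8 | 5 | 1 | 2
fin | 1 | CHI | 8 | 5 | 1 | 2
ops | 8 | SF | 8 | 1 | 8 | 1
ops | 8 | SF | 3 | 4 | 8 | 70
hr | 5 | SEA | 6 | 60 | 5 | 7
hr | 5 | SEA | 3 | 5 | 5 | 5
eng | 8 | LA | 8 | 1 | 8 | 1
eng | 8 | LA | 3 | 4 | 8 | 70
After WHERE (4 rows):
parts.dept | parts.price | parts.city | users.qty | users.id | users.price | users.rank
ops | 8 | SF | 3 | 4 | 8 | 70
hr | 5 | SEA | 6 | 60 | 5 | 7
hr | 5 | SEA | 3 | 5 | 5 | 5
eng | 8 | LA | 3 | 4 | 8 | 70
After SELECT (4 rows):
parts.price | users.qty | users.id
8 | 3 | 4
5 | 6 | 60
5 | 3 | 5
8 | 3 | 4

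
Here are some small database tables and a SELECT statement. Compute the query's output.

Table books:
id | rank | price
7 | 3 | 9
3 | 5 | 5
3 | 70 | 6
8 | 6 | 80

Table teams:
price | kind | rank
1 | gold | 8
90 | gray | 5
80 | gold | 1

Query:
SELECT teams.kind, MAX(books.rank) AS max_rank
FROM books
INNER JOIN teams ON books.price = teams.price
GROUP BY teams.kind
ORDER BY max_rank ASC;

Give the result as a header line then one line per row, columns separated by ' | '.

After JOIN teams (1 rows):
books.id | books.rank | books.price | teams.price | teams.kind | teams.rank
8 | 6 | 80 | 80 | gold | 1
After GROUP BY (1 rows):
teams.kind | max_rank
gold | 6
After ORDER BY (1 rows):
teams.kind | max_rank
gold | 6

== RESULT ==
teams.kind | max_rank
gold | 6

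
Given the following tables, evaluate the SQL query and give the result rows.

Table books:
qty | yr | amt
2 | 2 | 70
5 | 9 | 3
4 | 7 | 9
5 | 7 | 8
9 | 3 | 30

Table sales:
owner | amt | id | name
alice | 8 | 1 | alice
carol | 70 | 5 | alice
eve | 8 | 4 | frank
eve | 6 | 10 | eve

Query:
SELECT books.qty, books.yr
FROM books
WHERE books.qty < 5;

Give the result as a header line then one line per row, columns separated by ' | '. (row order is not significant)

After WHERE (2 rows):
books.qty | books.yr | books.amt
2 | 2 | 70
4 | 7 | 9
After SELECT (2 rows):
books.qty | books.yr
2 | 2
4 | 7

== RESULT ==
books.qty | books.yr
2 | 2
4 | 7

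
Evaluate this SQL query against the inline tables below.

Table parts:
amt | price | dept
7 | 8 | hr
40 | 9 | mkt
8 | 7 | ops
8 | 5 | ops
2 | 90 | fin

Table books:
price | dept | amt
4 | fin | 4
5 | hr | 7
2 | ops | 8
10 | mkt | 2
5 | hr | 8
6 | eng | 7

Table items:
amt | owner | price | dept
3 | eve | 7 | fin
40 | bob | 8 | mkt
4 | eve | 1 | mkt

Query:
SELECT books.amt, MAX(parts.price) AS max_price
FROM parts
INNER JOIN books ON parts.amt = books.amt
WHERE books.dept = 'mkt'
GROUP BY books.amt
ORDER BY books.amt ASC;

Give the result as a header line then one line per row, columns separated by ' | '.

== RESULT ==
books.amt | max_price
2 | 90

Derivation:
After JOIN books (7 rows):
parts.amt | parts.price | parts.dept | books.price | books.dept | books.amt
7 | 8 | hr | 5 | hr | 7
7 | 8 | hr | 6 | eng | 7
8 | 7 | ops | 2 | ops | 8
8 | 7 | ops | 5 | hr | 8
8 | 5 | ops | 2 | ops | 8
8 | 5 | ops | 5 | hr | 8
2 | 90 | fin | 10 | mkt | 2
After WHERE (1 rows):
parts.amt | parts.price | parts.dept | books.price | books.dept | books.amt
2 | 90 | fin | 10 | mkt | 2
After GROUP BY (1 rows):
books.amt | max_price
2 | 90
After ORDER BY (1 rows):
books.amt | max_price
2 | 90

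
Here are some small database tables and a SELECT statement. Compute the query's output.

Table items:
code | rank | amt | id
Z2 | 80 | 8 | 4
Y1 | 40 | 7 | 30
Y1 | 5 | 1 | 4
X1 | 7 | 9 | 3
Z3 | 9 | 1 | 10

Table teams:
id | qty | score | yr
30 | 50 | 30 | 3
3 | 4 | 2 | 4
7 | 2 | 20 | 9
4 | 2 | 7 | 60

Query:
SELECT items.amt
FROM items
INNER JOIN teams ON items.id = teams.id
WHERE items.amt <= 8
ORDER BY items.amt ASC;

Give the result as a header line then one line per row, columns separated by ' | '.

== RESULT ==
items.amt
1
7
8

Derivation:
After JOIN teams (4 rows):
items.code | items.rank | items.amt | items.id | teams.id | teams.qty | teams.score | teams.yr
Z2 | 80 | 8 | 4 | 4 | 2 | 7 | 60
Y1 | 40 | 7 | 30 | 30 | 50 | 30 | 3
Y1 | 5 | 1 | 4 | 4 | 2 | 7 | 60
X1 | 7 | 9 | 3 | 3 | 4 | 2 | 4
After WHERE (3 rows):
items.code | items.rank | items.amt | items.id | teams.id | teams.qty | teams.score | teams.yr
Z2 | 80 | 8 | 4 | 4 | 2 | 7 | 60
Y1 | 40 | 7 | 30 | 30 | 50 | 30 | 3
Y1 | 5 | 1 | 4 | 4 | 2 | 7 | 60
After SELECT (3 rows):
items.amt
8
7
1
After ORDER BY (3 rows):
items.amt
1
7
8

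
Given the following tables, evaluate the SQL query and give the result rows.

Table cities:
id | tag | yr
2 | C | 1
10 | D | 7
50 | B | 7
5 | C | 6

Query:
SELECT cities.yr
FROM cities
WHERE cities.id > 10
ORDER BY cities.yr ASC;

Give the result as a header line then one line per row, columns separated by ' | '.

After WHERE (1 rows):
cities.id | cities.tag | cities.yr
50 | B | 7
After SELECT (1 rows):
cities.yr
7
After ORDER BY (1 rows):
cities.yr
7

== RESULT ==
cities.yr
7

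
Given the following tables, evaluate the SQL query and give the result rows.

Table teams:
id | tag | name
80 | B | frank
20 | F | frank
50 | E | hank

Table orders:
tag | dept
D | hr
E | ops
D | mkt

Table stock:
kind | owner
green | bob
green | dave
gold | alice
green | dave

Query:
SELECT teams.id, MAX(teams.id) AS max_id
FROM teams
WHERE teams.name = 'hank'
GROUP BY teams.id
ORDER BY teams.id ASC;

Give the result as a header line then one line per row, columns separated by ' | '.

== RESULT ==
teams.id | max_id
50 | 50

Derivation:
After WHERE (1 rows):
teams.id | teams.tag | teams.name
50 | E | hank
After GROUP BY (1 rows):
teams.id | max_id
50 | 50
After ORDER BY (1 rows):
teams.id | max_id
50 | 50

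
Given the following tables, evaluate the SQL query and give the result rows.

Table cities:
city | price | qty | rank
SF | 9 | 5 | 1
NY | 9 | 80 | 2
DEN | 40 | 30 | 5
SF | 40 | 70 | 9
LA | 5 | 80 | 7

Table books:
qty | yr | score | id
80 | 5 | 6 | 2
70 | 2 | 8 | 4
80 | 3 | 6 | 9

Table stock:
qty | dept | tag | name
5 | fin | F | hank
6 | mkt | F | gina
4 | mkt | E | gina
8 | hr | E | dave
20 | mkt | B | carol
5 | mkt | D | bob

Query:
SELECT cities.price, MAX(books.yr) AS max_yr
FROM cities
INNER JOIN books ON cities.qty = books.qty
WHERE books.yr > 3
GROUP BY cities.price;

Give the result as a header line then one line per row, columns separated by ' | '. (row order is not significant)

== RESULT ==
cities.price | max_yr
9 | 5
5 | 5

Derivation:
After JOIN books (5 rows):
cities.city | cities.price | cities.qty | cities.rank | books.qty | books.yr | books.score | books.id
NY | 9 | 80 | 2 | 80 | 5 | 6 | 2
NY | 9 | 80 | 2 | 80 | 3 | 6 | 9
SF | 40 | 70 | 9 | 70 | 2 | 8 | 4
LA | 5 | 80 | 7 | 80 | 5 | 6 | 2
LA | 5 | 80 | 7 | 80 | 3 | 6 | 9
After WHERE (2 rows):
cities.city | cities.price | cities.qty | cities.rank | books.qty | books.yr | books.score | books.id
NY | 9 | 80 | 2 | 80 | 5 | 6 | 2
LA | 5 | 80 | 7 | 80 | 5 | 6 | 2
After GROUP BY (2 rows):
cities.price | max_yr
9 | 5
5 | 5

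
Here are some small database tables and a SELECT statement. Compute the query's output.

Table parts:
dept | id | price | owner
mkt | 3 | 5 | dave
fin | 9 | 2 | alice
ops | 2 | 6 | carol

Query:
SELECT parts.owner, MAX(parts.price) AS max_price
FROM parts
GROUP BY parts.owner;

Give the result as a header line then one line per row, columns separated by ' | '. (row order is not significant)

== RESULT ==
parts.owner | max_price
dave | 5
alice | 2
carol | 6

Derivation:
After GROUP BY (3 rows):
parts.owner | max_price
dave | 5
alice | 2
carol | 6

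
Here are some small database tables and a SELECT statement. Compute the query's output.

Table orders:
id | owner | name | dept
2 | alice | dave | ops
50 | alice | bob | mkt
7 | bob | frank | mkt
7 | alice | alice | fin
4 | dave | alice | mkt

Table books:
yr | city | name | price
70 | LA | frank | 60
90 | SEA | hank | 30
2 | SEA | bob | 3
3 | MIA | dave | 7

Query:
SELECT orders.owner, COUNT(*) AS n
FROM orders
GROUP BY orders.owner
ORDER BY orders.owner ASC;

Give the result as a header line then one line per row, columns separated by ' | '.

== RESULT ==
orders.owner | n
alice | 3
bob | 1
dave | 1

Derivation:
After GROUP BY (3 rows):
orders.owner | n
alice | 3
bob | 1
dave | 1
After ORDER BY (3 rows):
orders.owner | n
alice | 3
bob | 1
dave | 1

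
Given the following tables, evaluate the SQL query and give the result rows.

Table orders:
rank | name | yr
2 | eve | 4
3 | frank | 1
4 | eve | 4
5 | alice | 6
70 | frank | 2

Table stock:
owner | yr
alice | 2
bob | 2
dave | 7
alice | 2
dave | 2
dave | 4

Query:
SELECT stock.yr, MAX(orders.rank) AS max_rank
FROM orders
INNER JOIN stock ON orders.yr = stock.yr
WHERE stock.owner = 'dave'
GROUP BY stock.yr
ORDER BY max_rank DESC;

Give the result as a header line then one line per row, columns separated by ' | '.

After JOIN stock (6 rows):
orders.rank | orders.name | orders.yr | stock.owner | stock.yr
2 | eve | 4 | dave | 4
4 | eve | 4 | dave | 4
70 | frank | 2 | alice | 2
70 | frank | 2 | bob | 2
70 | frank | 2 | alice | 2
70 | frank | 2 | dave | 2
After WHERE (3 rows):
orders.rank | orders.name | orders.yr | stock.owner | stock.yr
2 | eve | 4 | dave | 4
4 | eve | 4 | dave | 4
70 | frank | 2 | dave | 2
After GROUP BY (2 rows):
stock.yr | max_rank
4 | 4
2 | 70
After ORDER BY (2 rows):
stock.yr | max_rank
2 | 70
4 | 4

== RESULT ==
stock.yr | max_rank
2 | 70
4 | 4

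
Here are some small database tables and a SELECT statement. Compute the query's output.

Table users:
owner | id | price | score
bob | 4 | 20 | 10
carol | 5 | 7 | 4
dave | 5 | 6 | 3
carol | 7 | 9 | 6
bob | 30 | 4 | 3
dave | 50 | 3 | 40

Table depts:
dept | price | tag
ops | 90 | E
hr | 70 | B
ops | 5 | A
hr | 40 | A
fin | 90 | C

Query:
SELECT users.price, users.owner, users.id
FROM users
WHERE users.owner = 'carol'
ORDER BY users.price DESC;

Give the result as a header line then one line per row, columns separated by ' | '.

After WHERE (2 rows):
users.owner | users.id | users.price | users.score
carol | 5 | 7 | 4
carol | 7 | 9 | 6
After SELECT (2 rows):
users.price | users.owner | users.id
7 | carol | 5
9 | carol | 7
After ORDER BY (2 rows):
users.price | users.owner | users.id
9 | carol | 7
7 | carol | 5

== RESULT ==
users.price | users.owner | users.id
9 | carol | 7
7 | carol | 5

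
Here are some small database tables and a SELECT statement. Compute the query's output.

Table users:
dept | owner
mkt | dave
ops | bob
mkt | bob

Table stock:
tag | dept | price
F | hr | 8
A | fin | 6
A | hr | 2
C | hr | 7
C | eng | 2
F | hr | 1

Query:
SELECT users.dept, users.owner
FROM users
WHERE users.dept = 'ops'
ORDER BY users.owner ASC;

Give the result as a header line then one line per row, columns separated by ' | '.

== RESULT ==
users.dept | users.owner
ops | bob

Derivation:
After WHERE (1 rows):
users.dept | users.owner
ops | bob
After SELECT (1 rows):
users.dept | users.owner
ops | bob
After ORDER BY (1 rows):
users.dept | users.owner
ops | bob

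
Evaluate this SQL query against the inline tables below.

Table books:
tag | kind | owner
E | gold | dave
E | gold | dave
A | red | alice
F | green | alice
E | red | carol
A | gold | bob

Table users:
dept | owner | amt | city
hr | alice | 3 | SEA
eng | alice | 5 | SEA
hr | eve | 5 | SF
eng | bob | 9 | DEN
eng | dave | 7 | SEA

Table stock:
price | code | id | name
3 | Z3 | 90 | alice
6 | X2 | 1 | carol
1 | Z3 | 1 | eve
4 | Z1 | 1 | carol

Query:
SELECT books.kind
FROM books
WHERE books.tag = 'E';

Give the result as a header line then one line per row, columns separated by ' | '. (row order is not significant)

== RESULT ==
books.kind
gold
gold
red

Derivation:
After WHERE (3 rows):
books.tag | books.kind | books.owner
E | gold | dave
E | gold | dave
E | red | carol
After SELECT (3 rows):
books.kind
gold
gold
red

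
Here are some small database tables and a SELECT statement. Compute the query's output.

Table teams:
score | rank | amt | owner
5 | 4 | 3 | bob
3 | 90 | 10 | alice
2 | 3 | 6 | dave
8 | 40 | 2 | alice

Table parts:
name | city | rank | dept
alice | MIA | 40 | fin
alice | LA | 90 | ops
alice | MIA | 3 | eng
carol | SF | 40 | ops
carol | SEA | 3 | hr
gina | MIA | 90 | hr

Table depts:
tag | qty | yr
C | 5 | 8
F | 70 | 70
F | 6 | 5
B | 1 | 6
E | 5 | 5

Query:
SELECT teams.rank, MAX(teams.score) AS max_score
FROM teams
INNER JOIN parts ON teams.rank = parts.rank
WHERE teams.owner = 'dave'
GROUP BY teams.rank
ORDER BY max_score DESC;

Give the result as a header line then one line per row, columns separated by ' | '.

== RESULT ==
teams.rank | max_score
3 | 2

Derivation:
After JOIN parts (6 rows):
teams.score | teams.rank | teams.amt | teams.owner | parts.name | parts.city | parts.rank | parts.dept
3 | 90 | 10 | alice | alice | LA | 90 | ops
3 | 90 | 10 | alice | gina | MIA | 90 | hr
2 | 3 | 6 | dave | alice | MIA | 3 | eng
2 | 3 | 6 | dave | carol | SEA | 3 | hr
8 | 40 | 2 | alice | alice | MIA | 40 | fin
8 | 40 | 2 | alice | carol | SF | 40 | ops
After WHERE (2 rows):
teams.score | teams.rank | teams.amt | teams.owner | parts.name | parts.city | parts.rank | parts.dept
2 | 3 | 6 | dave | alice | MIA | 3 | eng
2 | 3 | 6 | dave | carol | SEA | 3 | hr
After GROUP BY (1 rows):
teams.rank | max_score
3 | 2
After ORDER BY (1 rows):
teams.rank | max_score
3 | 2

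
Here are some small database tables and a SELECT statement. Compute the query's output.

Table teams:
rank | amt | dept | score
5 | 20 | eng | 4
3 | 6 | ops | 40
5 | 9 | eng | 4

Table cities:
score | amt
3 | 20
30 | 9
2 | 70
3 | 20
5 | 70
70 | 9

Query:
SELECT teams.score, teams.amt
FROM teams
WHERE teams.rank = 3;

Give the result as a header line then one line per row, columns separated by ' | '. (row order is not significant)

After WHERE (1 rows):
teams.rank | teams.amt | teams.dept | teams.score
3 | 6 | ops | 40
After SELECT (1 rows):
teams.score | teams.amt
40 | 6

== RESULT ==
teams.score | teams.amt
40 | 6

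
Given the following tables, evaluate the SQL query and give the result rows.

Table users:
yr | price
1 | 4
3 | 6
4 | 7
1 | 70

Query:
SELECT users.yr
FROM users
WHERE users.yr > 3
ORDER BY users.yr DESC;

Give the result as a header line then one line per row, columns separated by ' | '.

After WHERE (1 rows):
users.yr | users.price
4 | 7
After SELECT (1 rows):
users.yr
4
After ORDER BY (1 rows):
users.yr
4

== RESULT ==
users.yr
4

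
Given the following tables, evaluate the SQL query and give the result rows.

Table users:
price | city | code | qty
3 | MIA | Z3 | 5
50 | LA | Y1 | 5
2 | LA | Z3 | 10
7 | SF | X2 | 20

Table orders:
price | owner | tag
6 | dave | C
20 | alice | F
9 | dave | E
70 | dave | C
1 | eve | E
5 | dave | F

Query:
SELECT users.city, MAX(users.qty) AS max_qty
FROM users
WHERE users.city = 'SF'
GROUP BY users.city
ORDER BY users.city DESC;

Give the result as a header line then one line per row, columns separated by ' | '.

After WHERE (1 rows):
users.price | users.city | users.code | users.qty
7 | SF | X2 | 20
After GROUP BY (1 rows):
users.city | max_qty
SF | 20
After ORDER BY (1 rows):
users.city | max_qty
SF | 20

== RESULT ==
users.city | max_qty
SF | 20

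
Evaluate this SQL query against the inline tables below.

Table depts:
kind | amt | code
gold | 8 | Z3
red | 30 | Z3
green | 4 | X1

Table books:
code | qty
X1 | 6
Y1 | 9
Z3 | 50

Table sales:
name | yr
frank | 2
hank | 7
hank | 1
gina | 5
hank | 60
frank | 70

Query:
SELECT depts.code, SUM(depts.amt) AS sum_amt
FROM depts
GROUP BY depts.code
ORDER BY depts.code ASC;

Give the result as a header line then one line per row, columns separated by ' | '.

== RESULT ==
depts.code | sum_amt
X1 | 4
Z3 | 38

Derivation:
After GROUP BY (2 rows):
depts.code | sum_amt
Z3 | 38
X1 | 4
After ORDER BY (2 rows):
depts.code | sum_amt
X1 | 4
Z3 | 38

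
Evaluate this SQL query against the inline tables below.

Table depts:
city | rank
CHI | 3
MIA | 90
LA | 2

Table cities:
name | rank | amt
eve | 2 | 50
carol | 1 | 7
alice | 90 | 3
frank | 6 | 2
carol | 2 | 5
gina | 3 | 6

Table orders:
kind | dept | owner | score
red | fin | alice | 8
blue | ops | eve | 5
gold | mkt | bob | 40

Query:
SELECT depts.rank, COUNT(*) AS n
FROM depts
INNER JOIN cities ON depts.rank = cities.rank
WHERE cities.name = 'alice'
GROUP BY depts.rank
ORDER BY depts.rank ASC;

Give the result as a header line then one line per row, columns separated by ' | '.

After JOIN cities (4 rows):
depts.city | depts.rank | cities.name | cities.rank | cities.amt
CHI | 3 | gina | 3 | 6
MIA | 90 | alice | 90 | 3
LA | 2 | eve | 2 | 50
LA | 2 | carol | 2 | 5
After WHERE (1 rows):
depts.city | depts.rank | cities.name | cities.rank | cities.amt
MIA | 90 | alice | 90 | 3
After GROUP BY (1 rows):
depts.rank | n
90 | 1
After ORDER BY (1 rows):
depts.rank | n
90 | 1

== RESULT ==
depts.rank | n
90 | 1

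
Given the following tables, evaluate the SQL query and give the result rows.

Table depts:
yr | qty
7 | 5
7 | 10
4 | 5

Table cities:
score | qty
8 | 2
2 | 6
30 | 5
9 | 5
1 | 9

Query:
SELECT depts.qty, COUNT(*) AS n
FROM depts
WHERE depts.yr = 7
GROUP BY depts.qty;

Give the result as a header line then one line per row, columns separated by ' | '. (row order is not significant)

After WHERE (2 rows):
depts.yr | depts.qty
7 | 5
7 | 10
After GROUP BY (2 rows):
depts.qty | n
5 | 1
10 | 1

== RESULT ==
depts.qty | n
5 | 1
10 | 1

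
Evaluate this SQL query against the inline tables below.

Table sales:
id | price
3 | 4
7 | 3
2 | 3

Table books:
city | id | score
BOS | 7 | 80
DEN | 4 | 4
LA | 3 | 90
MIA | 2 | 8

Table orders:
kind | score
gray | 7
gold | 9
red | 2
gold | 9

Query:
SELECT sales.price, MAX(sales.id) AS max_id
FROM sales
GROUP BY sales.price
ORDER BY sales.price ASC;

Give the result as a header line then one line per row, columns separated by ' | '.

== RESULT ==
sales.price | max_id
3 | 7
4 | 3

Derivation:
After GROUP BY (2 rows):
sales.price | max_id
4 | 3
3 | 7
After ORDER BY (2 rows):
sales.price | max_id
3 | 7
4 | 3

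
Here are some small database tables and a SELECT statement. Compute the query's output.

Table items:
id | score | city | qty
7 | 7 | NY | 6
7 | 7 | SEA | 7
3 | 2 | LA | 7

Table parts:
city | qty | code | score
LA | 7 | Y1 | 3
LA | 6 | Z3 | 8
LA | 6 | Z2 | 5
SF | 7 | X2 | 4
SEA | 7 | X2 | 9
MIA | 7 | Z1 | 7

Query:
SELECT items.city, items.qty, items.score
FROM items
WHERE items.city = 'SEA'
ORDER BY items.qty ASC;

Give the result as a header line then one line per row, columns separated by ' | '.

== RESULT ==
items.city | items.qty | items.score
SEA | 7 | 7

Derivation:
After WHERE (1 rows):
items.id | items.score | items.city | items.qty
7 | 7 | SEA | 7
After SELECT (1 rows):
items.city | items.qty | items.score
SEA | 7 | 7
After ORDER BY (1 rows):
items.city | items.qty | items.score
SEA | 7 | 7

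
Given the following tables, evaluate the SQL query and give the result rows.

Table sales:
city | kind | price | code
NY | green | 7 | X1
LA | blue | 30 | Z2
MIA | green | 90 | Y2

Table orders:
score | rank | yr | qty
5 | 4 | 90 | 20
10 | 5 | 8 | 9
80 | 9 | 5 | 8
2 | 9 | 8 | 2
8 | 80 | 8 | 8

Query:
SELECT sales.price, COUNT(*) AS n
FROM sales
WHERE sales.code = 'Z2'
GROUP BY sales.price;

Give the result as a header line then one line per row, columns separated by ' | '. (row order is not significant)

== RESULT ==
sales.price | n
30 | 1

Derivation:
After WHERE (1 rows):
sales.city | sales.kind | sales.price | sales.code
LA | blue | 30 | Z2
After GROUP BY (1 rows):
sales.price | n
30 | 1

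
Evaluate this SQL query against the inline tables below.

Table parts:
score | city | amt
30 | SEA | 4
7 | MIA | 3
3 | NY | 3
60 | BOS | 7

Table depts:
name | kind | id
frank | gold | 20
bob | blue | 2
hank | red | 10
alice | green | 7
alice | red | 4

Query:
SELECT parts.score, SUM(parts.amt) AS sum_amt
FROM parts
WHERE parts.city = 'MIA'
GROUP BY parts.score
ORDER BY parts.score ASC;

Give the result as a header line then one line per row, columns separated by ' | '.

After WHERE (1 rows):
parts.score | parts.city | parts.amt
7 | MIA | 3
After GROUP BY (1 rows):
parts.score | sum_amt
7 | 3
After ORDER BY (1 rows):
parts.score | sum_amt
7 | 3

== RESULT ==
parts.score | sum_amt
7 | 3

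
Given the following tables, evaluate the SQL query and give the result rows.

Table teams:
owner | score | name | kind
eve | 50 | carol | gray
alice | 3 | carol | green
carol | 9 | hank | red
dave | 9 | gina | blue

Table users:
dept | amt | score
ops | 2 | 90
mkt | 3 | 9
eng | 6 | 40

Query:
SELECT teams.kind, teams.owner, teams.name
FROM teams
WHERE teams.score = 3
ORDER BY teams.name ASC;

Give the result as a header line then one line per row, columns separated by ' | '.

== RESULT ==
teams.kind | teams.owner | teams.name
green | alice | carol

Derivation:
After WHERE (1 rows):
teams.owner | teams.score | teams.name | teams.kind
alice | 3 | carol | green
After SELECT (1 rows):
teams.kind | teams.owner | teams.name
green | alice | carol
After ORDER BY (1 rows):
teams.kind | teams.owner | teams.name
green | alice | carol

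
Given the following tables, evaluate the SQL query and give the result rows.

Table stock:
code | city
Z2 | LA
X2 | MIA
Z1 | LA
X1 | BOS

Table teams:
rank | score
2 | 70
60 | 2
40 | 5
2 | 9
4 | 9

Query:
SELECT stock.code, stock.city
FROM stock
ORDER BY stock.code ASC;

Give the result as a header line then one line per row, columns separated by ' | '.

After SELECT (4 rows):
stock.code | stock.city
Z2 | LA
X2 | MIA
Z1 | LA
X1 | BOS
After ORDER BY (4 rows):
stock.code | stock.city
X1 | BOS
X2 | MIA
Z1 | LA
Z2 | LA

== RESULT ==
stock.code | stock.city
X1 | BOS
X2 | MIA
Z1 | LA
Z2 | LA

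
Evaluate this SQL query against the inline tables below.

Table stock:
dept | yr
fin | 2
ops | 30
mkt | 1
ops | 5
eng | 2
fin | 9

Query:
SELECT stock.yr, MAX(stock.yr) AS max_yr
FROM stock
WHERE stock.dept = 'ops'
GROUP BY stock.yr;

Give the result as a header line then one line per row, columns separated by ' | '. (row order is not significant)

After WHERE (2 rows):
stock.dept | stock.yr
ops | 30
ops | 5
After GROUP BY (2 rows):
stock.yr | max_yr
30 | 30
5 | 5

== RESULT ==
stock.yr | max_yr
30 | 30
5 | 5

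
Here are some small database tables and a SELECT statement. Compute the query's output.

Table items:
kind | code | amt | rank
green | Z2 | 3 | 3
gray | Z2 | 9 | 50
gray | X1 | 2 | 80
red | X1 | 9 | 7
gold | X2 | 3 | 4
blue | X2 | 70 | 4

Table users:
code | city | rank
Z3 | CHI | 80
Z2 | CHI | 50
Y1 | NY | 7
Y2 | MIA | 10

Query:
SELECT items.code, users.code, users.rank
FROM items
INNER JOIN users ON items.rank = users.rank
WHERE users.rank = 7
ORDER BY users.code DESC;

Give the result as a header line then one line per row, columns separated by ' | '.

== RESULT ==
items.code | users.code | users.rank
X1 | Y1 | 7

Derivation:
After JOIN users (3 rows):
items.kind | items.code | items.amt | items.rank | users.code | users.city | users.rank
gray | Z2 | 9 | 50 | Z2 | CHI | 50
gray | X1 | 2 | 80 | Z3 | CHI | 80
red | X1 | 9 | 7 | Y1 | NY | 7
After WHERE (1 rows):
items.kind | items.code | items.amt | items.rank | users.code | users.city | users.rank
red | X1 | 9 | 7 | Y1 | NY | 7
After SELECT (1 rows):
items.code | users.code | users.rank
X1 | Y1 | 7
After ORDER BY (1 rows):
items.code | users.code | users.rank
X1 | Y1 | 7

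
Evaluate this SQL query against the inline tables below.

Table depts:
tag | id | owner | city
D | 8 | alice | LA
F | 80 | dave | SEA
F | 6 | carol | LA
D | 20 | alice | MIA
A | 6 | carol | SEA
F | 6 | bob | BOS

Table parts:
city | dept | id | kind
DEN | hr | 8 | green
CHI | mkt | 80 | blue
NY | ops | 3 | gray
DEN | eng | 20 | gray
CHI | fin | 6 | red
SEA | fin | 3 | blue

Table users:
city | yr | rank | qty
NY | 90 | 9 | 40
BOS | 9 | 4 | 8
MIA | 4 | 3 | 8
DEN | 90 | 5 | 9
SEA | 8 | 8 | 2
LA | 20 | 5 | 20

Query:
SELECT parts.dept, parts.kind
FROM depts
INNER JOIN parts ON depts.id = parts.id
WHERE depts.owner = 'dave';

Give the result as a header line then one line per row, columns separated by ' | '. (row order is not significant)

After JOIN parts (6 rows):
depts.tag | depts.id | depts.owner | depts.city | parts.city | parts.dept | parts.id | parts.kind
D | 8 | alice | LA | DEN | hr | 8 | green
F | 80 | dave | SEA | CHI | mkt | 80 | blue
F | 6 | carol | LA | CHI | fin | 6 | red
D | 20 | alice | MIA | DEN | eng | 20 | gray
A | 6 | carol | SEA | CHI | fin | 6 | red
F | 6 | bob | BOS | CHI | fin | 6 | red
After WHERE (1 rows):
depts.tag | depts.id | depts.owner | depts.city | parts.city | parts.dept | parts.id | parts.kind
F | 80 | dave | SEA | CHI | mkt | 80 | blue
After SELECT (1 rows):
parts.dept | parts.kind
mkt | blue

== RESULT ==
parts.dept | parts.kind
mkt | blue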